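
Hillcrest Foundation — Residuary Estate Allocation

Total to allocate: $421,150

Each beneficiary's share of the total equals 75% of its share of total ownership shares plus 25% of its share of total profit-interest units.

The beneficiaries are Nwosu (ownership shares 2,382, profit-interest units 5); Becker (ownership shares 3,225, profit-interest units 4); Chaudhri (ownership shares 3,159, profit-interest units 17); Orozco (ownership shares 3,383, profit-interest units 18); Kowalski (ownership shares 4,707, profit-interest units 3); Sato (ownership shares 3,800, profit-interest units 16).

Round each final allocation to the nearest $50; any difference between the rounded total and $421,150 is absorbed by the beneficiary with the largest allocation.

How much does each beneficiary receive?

Nwosu: $44,800 · Becker: $56,000 · Chaudhri: $76,700 · Orozco: $81,800 · Kowalski: $77,000 · Sato: $84,850

Ownership shares total 20,656; profit-interest units total 63.
Combined weights (75% ownership shares + 25% profit-interest units): Nwosu 0.1063; Becker 0.1330; Chaudhri 0.1822; Orozco 0.1943; Kowalski 0.1828; Sato 0.2015.
Pro-rata amounts: Nwosu 44,780.65; Becker 56,000.21; Chaudhri 76,716.96; Orozco 81,813.50; Kowalski 76,991.07; Sato 84,847.62.
At nearest $50: Nwosu $44,800; Becker $56,000; Chaudhri $76,700; Orozco $81,800; Kowalski $77,000; Sato $84,850. Sum = $421,150.
No rounding difference to absorb.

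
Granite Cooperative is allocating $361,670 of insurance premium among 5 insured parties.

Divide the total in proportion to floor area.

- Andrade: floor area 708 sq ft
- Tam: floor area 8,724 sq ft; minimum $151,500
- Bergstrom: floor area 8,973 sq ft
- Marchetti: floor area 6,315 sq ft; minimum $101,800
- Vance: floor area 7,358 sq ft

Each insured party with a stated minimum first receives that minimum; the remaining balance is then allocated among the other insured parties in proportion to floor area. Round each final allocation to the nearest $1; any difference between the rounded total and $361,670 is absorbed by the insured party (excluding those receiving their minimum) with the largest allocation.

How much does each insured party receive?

Andrade: $4,503; Tam: $151,500; Bergstrom: $57,069; Marchetti: $101,800; Vance: $46,798

Fund the minimums — Tam $151,500; Marchetti $101,800. Residual $108,370.
Residual split over remaining floor area 17,039: Andrade 4,502.96 → $4,503; Bergstrom 57,069.31 → $57,069; Vance 46,797.73 → $46,798.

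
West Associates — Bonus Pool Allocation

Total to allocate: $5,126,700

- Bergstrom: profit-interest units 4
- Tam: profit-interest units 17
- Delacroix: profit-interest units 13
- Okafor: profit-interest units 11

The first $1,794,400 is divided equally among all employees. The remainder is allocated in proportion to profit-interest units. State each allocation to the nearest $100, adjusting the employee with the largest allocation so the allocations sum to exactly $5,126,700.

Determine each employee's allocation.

$1,794,400 shared equally gives $448,600 per employee.
Remainder $3,332,300 by profit-interest units (total 45): Bergstrom 296,204.44 → $296,200; Tam 1,258,868.89 → $1,258,900; Delacroix 962,664.44 → $962,700; Okafor 814,562.22 → $814,600.
Rounding difference −$100 on remainder applied to Tam.
Totals: Bergstrom $448,600 + $296,200 = $744,800; Tam $448,600 + $1,258,800 = $1,707,400; Delacroix $448,600 + $962,700 = $1,411,300; Okafor $448,600 + $814,600 = $1,263,200.

Bergstrom: $744,800 · Tam: $1,707,400 · Delacroix: $1,411,300 · Okafor: $1,263,200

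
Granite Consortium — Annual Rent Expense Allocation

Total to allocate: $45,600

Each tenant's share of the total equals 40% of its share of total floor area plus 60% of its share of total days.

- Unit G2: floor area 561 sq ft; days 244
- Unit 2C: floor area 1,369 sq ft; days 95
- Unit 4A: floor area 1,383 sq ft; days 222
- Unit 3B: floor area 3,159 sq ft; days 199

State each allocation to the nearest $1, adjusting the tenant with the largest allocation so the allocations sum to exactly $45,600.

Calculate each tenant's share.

Unit G2: $10,365 | Unit 2C: $7,278 | Unit 4A: $11,890 | Unit 3B: $16,067

Floor area total 6,472; days total 760.
Composite weights (40% floor area + 60% days): Unit G2 0.2273; Unit 2C 0.1596; Unit 4A 0.2607; Unit 3B 0.3523.
Unrounded shares: Unit G2 10,365.06; Unit 2C 7,278.24; Unit 4A 11,889.70; Unit 3B 16,066.99.
Rounded to nearest $1: Unit G2 $10,365; Unit 2C $7,278; Unit 4A $11,890; Unit 3B $16,067. Sum = $45,600.
No rounding difference to absorb.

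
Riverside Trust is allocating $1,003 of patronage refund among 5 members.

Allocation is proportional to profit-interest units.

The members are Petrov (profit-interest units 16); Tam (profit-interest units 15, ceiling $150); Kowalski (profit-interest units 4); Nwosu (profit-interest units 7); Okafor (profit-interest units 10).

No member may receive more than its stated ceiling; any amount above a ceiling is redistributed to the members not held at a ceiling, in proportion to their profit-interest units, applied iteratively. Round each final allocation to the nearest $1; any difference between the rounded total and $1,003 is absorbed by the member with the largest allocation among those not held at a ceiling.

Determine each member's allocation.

Petrov: $369 | Tam: $150 | Kowalski: $92 | Nwosu: $161 | Okafor: $231

Total profit-interest units = 52.
Unconstrained shares: Petrov 308.62; Tam 289.33; Kowalski 77.15; Nwosu 135.02; Okafor 192.88.
Cap binds for Tam ($150); residual $853 reallocated over remaining profit-interest units 37.
Redistributed shares: Petrov 368.86 → $369; Kowalski 92.22 → $92; Nwosu 161.38 → $161; Okafor 230.54 → $231.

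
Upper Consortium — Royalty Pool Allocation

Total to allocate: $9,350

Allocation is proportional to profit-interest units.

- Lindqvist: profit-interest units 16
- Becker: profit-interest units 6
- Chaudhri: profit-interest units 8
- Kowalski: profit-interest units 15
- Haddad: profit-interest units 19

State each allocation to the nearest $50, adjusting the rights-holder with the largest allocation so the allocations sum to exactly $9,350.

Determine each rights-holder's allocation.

Lindqvist: $2,350; Becker: $900; Chaudhri: $1,150; Kowalski: $2,200; Haddad: $2,750

Sum of profit-interest units: 64.
Proportional shares: Lindqvist 16/64 × $9,350 = 2,337.50; Becker 6/64 × $9,350 = 876.56; Chaudhri 8/64 × $9,350 = 1,168.75; Kowalski 15/64 × $9,350 = 2,191.41; Haddad 19/64 × $9,350 = 2,775.78.
After rounding ($50): Lindqvist $2,350; Becker $900; Chaudhri $1,150; Kowalski $2,200; Haddad $2,800. Sum = $9,400.
Difference $9,350 − $9,400 = −$50 applied to largest allocation (Haddad): Haddad becomes $2,750.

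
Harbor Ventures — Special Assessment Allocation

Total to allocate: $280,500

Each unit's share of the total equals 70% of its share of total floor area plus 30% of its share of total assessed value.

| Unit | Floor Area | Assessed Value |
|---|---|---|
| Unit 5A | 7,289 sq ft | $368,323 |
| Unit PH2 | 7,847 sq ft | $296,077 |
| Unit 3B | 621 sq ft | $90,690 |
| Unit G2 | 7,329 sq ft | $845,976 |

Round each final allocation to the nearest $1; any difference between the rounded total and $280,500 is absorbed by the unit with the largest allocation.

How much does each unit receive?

Floor area total 23,086; assessed value total 1,601,066.
Blended shares (70% floor area + 30% assessed value): Unit 5A 0.2900; Unit PH2 0.2934; Unit 3B 0.0358; Unit G2 0.3807.
Pro-rata amounts: Unit 5A 81,352.66; Unit PH2 82,301.38; Unit 3B 10,048.25; Unit G2 106,797.70.
At nearest $1: Unit 5A $81,353; Unit PH2 $82,301; Unit 3B $10,048; Unit G2 $106,798. Sum = $280,500.
No rounding difference to absorb.

Unit 5A: $81,353 · Unit PH2: $82,301 · Unit 3B: $10,048 · Unit G2: $106,798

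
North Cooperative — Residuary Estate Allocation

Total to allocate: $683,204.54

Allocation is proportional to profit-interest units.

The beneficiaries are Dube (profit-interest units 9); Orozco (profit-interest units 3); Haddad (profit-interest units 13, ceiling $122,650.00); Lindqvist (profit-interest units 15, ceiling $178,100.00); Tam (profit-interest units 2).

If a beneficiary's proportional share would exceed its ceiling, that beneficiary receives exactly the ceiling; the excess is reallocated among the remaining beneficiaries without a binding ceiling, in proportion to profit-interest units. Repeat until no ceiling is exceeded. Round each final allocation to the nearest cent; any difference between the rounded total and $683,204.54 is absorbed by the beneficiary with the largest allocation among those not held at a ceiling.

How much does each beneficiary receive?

Dube: $245,863.64; Orozco: $81,954.54; Haddad: $122,650.00; Lindqvist: $178,100.00; Tam: $54,636.36

Combined profit-interest units = 42.
Pro-rata shares before constraints: Dube 146,400.9729; Orozco 48,800.3243; Haddad 211,468.0719; Lindqvist 244,001.6214; Tam 32,533.5495.
Capped: Haddad ($122,650.00), Lindqvist ($178,100.00); residual $382,454.54 reallocated over remaining profit-interest units 14.
Shares after redistribution: Dube 245,863.6329 → $245,863.63; Orozco 81,954.5443 → $81,954.54; Tam 54,636.3629 → $54,636.36.
Rounding difference +$0.01 applied to Dube → $245,863.64.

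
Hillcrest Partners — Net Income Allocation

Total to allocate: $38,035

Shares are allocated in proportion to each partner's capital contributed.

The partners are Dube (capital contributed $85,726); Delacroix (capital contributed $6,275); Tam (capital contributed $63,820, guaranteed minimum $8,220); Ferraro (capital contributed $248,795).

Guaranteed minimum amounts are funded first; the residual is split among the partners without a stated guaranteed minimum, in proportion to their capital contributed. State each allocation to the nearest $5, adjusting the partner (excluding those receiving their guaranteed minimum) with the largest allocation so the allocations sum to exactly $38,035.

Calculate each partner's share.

Dube: $7,500 | Delacroix: $550 | Tam: $8,220 | Ferraro: $21,765

Minimums first: Tam $8,220. Balance $29,815.
Balance split over remaining capital contributed 340,796: Dube 7,499.86 → $7,500; Delacroix 548.98 → $550; Ferraro 21,766.17 → $21,765.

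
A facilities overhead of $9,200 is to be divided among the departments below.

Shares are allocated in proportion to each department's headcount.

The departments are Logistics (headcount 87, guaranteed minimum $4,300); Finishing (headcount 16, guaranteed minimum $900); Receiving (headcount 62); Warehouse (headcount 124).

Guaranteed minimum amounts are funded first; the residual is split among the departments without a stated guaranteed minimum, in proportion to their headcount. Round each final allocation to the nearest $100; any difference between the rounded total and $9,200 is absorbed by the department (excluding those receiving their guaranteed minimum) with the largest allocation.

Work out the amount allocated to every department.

Logistics: $4,300 | Finishing: $900 | Receiving: $1,300 | Warehouse: $2,700

Minimums first: Logistics $4,300; Finishing $900. Remaining pool $4,000.
Remaining pool split over remaining headcount 186: Receiving 1,333.33 → $1,300; Warehouse 2,666.67 → $2,700.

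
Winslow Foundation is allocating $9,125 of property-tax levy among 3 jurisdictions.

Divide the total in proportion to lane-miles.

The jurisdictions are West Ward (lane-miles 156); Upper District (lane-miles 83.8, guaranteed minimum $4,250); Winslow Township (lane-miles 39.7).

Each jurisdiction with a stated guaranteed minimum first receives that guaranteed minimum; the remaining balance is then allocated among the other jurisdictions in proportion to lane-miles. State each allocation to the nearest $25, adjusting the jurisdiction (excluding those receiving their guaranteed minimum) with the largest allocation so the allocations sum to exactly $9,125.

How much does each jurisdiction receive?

West Ward: $3,875; Upper District: $4,250; Winslow Township: $1,000

Minimums first: Upper District $4,250. Remaining pool $4,875.
Remaining pool split over remaining lane-miles 195.7: West Ward 3,886.05 → $3,875; Winslow Township 988.95 → $1,000.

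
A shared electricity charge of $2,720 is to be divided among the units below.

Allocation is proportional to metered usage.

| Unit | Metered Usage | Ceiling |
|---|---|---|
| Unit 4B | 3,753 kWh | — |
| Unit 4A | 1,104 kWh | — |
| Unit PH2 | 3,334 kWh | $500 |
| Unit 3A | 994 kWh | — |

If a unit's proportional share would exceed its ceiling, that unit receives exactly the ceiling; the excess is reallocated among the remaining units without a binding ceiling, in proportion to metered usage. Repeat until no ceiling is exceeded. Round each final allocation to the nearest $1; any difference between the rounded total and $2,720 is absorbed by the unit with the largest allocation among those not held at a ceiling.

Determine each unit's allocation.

Combined metered usage = 9,185.
Pro-rata shares before constraints: Unit 4B 1,111.39; Unit 4A 326.93; Unit PH2 987.31; Unit 3A 294.36.
Cap binds for Unit PH2 ($500); balance $2,220 reallocated over remaining metered usage 5,851.
Redistributed shares: Unit 4B 1,423.97 → $1,424; Unit 4A 418.88 → $419; Unit 3A 377.15 → $377.

Unit 4B: $1,424 | Unit 4A: $419 | Unit PH2: $500 | Unit 3A: $377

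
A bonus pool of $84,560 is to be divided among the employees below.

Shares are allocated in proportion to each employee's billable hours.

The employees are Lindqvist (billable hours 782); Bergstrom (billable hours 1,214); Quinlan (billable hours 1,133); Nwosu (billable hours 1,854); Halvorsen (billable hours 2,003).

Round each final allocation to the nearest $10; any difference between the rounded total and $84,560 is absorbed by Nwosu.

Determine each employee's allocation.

Combined billable hours = 6,986.
Proportional shares: Lindqvist 782/6,986 × $84,560 = 9,465.49; Bergstrom 1,214/6,986 × $84,560 = 14,694.51; Quinlan 1,133/6,986 × $84,560 = 13,714.07; Nwosu 1,854/6,986 × $84,560 = 22,441.20; Halvorsen 2,003/6,986 × $84,560 = 24,244.73.
After rounding ($10): Lindqvist $9,470; Bergstrom $14,690; Quinlan $13,710; Nwosu $22,440; Halvorsen $24,240. Sum = $84,550.
Difference $84,560 − $84,550 = +$10 applied to Nwosu: Nwosu becomes $22,450.

Lindqvist: $9,470; Bergstrom: $14,690; Quinlan: $13,710; Nwosu: $22,450; Halvorsen: $24,240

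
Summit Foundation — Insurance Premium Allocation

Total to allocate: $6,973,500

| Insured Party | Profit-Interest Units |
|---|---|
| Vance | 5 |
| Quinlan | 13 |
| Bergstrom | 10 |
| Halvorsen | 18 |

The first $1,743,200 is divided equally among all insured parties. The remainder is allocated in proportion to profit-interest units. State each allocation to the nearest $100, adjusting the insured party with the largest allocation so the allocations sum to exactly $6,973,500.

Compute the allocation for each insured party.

Equal tier: $1,743,200 ÷ 4 = $435,800 apiece.
Remainder $5,230,300 by profit-interest units (total 46): Vance 568,510.87 → $568,500; Quinlan 1,478,128.26 → $1,478,100; Bergstrom 1,137,021.74 → $1,137,000; Halvorsen 2,046,639.13 → $2,046,600.
Rounding difference +$100 on remainder applied to Halvorsen.
Totals: Vance $435,800 + $568,500 = $1,004,300; Quinlan $435,800 + $1,478,100 = $1,913,900; Bergstrom $435,800 + $1,137,000 = $1,572,800; Halvorsen $435,800 + $2,046,700 = $2,482,500.

Vance: $1,004,300 | Quinlan: $1,913,900 | Bergstrom: $1,572,800 | Halvorsen: $2,482,500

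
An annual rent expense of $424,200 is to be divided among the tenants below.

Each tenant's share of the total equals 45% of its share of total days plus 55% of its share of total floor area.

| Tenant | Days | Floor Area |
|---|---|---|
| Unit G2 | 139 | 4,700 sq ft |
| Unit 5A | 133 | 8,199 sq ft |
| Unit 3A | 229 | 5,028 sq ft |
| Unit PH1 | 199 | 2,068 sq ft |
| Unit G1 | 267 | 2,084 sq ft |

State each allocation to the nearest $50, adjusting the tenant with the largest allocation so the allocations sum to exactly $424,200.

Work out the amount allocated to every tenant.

Totals — days 967, floor area 22,079.
Composite weights (45% days + 55% floor area): Unit G2 0.1818; Unit 5A 0.2661; Unit 3A 0.2318; Unit PH1 0.1441; Unit G1 0.1762.
Proportional shares: Unit G2 77,104.36; Unit 5A 112,894.06; Unit 3A 98,336.75; Unit PH1 61,136.13; Unit G1 74,728.70.
After rounding ($50): Unit G2 $77,100; Unit 5A $112,900; Unit 3A $98,350; Unit PH1 $61,150; Unit G1 $74,750. Sum = $424,250.
Difference $424,200 − $424,250 = −$50 applied to largest allocation (Unit 5A): Unit 5A becomes $112,850.

Unit G2: $77,100 · Unit 5A: $112,850 · Unit 3A: $98,350 · Unit PH1: $61,150 · Unit G1: $74,750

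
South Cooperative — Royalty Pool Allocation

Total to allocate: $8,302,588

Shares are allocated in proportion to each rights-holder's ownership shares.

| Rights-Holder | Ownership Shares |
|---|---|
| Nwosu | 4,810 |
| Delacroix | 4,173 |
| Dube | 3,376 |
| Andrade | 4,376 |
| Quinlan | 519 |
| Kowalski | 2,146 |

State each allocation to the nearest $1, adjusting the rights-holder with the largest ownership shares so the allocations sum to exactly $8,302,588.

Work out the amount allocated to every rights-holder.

Nwosu: $2,058,529 · Delacroix: $1,785,912 · Dube: $1,444,821 · Andrade: $1,872,790 · Quinlan: $222,116 · Kowalski: $918,420

Total ownership shares = 19,400.
Pro-rata amounts: Nwosu 4,810/19,400 × $8,302,588 = 2,058,528.26; Delacroix 4,173/19,400 × $8,302,588 = 1,785,912.36; Dube 3,376/19,400 × $8,302,588 = 1,444,821.499; Andrade 4,376/19,400 × $8,302,588 = 1,872,789.95; Quinlan 519/19,400 × $8,302,588 = 222,115.63; Kowalski 2,146/19,400 × $8,302,588 = 918,420.30.
Rounded to nearest $1: Nwosu $2,058,528; Delacroix $1,785,912; Dube $1,444,821; Andrade $1,872,790; Quinlan $222,116; Kowalski $918,420. Sum = $8,302,587.
Difference $8,302,588 − $8,302,587 = +$1 applied to largest ownership shares (Nwosu): Nwosu becomes $2,058,529.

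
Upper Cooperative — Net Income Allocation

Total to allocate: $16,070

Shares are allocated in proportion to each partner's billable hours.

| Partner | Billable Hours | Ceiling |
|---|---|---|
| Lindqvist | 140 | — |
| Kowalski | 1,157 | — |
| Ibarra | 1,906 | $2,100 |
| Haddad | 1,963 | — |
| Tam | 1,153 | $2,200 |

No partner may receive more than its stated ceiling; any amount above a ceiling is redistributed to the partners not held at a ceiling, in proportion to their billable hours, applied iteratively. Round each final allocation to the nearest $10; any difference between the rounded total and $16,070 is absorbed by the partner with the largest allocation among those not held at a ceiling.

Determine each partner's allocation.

Lindqvist: $510; Kowalski: $4,180; Ibarra: $2,100; Haddad: $7,080; Tam: $2,200

Sum of billable hours: 6,319.
Unconstrained shares: Lindqvist 356.04; Kowalski 2,942.39; Ibarra 4,847.19; Haddad 4,992.15; Tam 2,932.22.
Capped: Ibarra ($2,100), Tam ($2,200); balance $11,770 reallocated over remaining billable hours 3,260.
Shares after redistribution: Lindqvist 505.46 → $510; Kowalski 4,177.27 → $4,180; Haddad 7,087.27 → $7,090.
Rounding difference −$10 applied to Haddad → $7,080.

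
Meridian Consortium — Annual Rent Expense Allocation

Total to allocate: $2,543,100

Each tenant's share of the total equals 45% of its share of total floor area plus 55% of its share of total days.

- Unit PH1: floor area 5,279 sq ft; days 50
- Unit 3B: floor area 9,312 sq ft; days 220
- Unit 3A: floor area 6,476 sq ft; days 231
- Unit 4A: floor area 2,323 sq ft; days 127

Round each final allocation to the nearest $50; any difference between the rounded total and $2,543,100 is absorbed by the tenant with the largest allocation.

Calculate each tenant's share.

Totals — floor area 23,390, days 628.
Composite weights (45% floor area + 55% days): Unit PH1 0.1454; Unit 3B 0.3718; Unit 3A 0.3269; Unit 4A 0.1559.
Pro-rata amounts: Unit PH1 369,645.80; Unit 3B 945,597.42; Unit 3A 831,340.97; Unit 4A 396,515.81.
Rounded to nearest $50: Unit PH1 $369,650; Unit 3B $945,600; Unit 3A $831,350; Unit 4A $396,500. Sum = $2,543,100.
Rounded total matches; no reconciliation needed.

Unit PH1: $369,650 · Unit 3B: $945,600 · Unit 3A: $831,350 · Unit 4A: $396,500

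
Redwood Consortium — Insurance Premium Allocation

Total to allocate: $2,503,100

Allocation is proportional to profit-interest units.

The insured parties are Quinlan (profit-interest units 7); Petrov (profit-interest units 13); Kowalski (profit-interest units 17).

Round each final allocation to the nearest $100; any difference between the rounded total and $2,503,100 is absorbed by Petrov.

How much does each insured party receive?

Quinlan: $473,600; Petrov: $879,400; Kowalski: $1,150,100

Total profit-interest units = 37.
Proportional shares: Quinlan 7/37 × $2,503,100 = 473,559.46; Petrov 13/37 × $2,503,100 = 879,467.57; Kowalski 17/37 × $2,503,100 = 1,150,072.97.
At nearest $100: Quinlan $473,600; Petrov $879,500; Kowalski $1,150,100. Sum = $2,503,200.
Difference $2,503,100 − $2,503,200 = −$100 applied to Petrov: Petrov becomes $879,400.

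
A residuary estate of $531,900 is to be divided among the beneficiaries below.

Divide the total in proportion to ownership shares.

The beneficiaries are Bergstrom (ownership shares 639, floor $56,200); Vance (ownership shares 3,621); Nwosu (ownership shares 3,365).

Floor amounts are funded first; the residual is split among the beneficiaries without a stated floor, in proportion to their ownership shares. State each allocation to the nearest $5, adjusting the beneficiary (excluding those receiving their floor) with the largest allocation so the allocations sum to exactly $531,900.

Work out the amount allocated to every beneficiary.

Bergstrom: $56,200 · Vance: $246,565 · Nwosu: $229,135

Fund the minimums — Bergstrom $56,200. Balance $475,700.
Balance split over remaining ownership shares 6,986: Vance 246,565.95 → $246,565; Nwosu 229,134.05 → $229,135.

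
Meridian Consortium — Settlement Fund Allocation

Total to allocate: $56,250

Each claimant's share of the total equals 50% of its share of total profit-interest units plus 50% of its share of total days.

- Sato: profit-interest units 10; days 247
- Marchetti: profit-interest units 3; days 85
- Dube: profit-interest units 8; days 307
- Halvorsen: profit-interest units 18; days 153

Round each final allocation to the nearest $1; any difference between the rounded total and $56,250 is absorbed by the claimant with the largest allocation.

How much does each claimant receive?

Profit-interest units total 39; days total 792.
Composite weights (50% profit-interest units + 50% days): Sato 0.2841; Marchetti 0.0921; Dube 0.2964; Halvorsen 0.3274.
Raw shares: Sato 15,982.85; Marchetti 5,181.93; Dube 16,671.22; Halvorsen 18,414.01.
At nearest $1: Sato $15,983; Marchetti $5,182; Dube $16,671; Halvorsen $18,414. Sum = $56,250.
Sum already equals the total — no adjustment.

Sato: $15,983 | Marchetti: $5,182 | Dube: $16,671 | Halvorsen: $18,414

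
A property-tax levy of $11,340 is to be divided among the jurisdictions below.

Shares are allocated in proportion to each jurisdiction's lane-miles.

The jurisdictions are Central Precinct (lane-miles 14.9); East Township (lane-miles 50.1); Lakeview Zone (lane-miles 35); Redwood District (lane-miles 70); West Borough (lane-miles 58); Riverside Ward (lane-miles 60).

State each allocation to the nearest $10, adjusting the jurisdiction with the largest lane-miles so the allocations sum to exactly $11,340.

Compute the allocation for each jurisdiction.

Central Precinct: $590; East Township: $1,970; Lakeview Zone: $1,380; Redwood District: $2,760; West Borough: $2,280; Riverside Ward: $2,360

Sum of lane-miles: 14.9 + 50.1 + 35 + 70 + 58 + 60 = 288.
Pro-rata amounts: Central Precinct 586.69; East Township 1,972.69; Lakeview Zone 1,378.12; Redwood District 2,756.25; West Borough 2,283.75; Riverside Ward 2,362.50.
At nearest $10: Central Precinct $590; East Township $1,970; Lakeview Zone $1,380; Redwood District $2,760; West Borough $2,280; Riverside Ward $2,360. Sum = $11,340.
Rounded total matches; no reconciliation needed.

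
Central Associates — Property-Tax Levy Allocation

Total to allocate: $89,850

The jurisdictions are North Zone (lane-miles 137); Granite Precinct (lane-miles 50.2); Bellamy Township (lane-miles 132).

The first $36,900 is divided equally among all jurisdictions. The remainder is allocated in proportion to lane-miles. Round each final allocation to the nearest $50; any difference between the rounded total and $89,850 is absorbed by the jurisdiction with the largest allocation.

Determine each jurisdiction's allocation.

North Zone: $35,000 · Granite Precinct: $20,650 · Bellamy Township: $34,200

$36,900 shared equally gives $12,300 per jurisdiction.
Remainder $52,950 by lane-miles (total 319.2): North Zone 22,726.03 → $22,750; Granite Precinct 8,327.35 → $8,350; Bellamy Township 21,896.62 → $21,900.
Rounding difference −$50 on remainder applied to North Zone.
Totals: North Zone $12,300 + $22,700 = $35,000; Granite Precinct $12,300 + $8,350 = $20,650; Bellamy Township $12,300 + $21,900 = $34,200.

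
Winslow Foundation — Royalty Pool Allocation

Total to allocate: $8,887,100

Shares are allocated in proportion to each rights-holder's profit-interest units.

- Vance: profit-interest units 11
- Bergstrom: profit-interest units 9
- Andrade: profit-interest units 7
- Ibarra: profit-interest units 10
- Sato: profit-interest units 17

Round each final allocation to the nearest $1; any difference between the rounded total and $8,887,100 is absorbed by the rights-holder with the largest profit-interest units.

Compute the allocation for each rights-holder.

Vance: $1,810,335; Bergstrom: $1,481,183; Andrade: $1,152,031; Ibarra: $1,645,759; Sato: $2,797,792

Total profit-interest units = 11 + 9 + 7 + 10 + 17 = 54.
Unrounded shares: Vance 1,810,335.19; Bergstrom 1,481,183.33; Andrade 1,152,031.48; Ibarra 1,645,759.26; Sato 2,797,790.74.
Rounded to nearest $1: Vance $1,810,335; Bergstrom $1,481,183; Andrade $1,152,031; Ibarra $1,645,759; Sato $2,797,791. Sum = $8,887,099.
Difference $8,887,100 − $8,887,099 = +$1 applied to largest profit-interest units (Sato): Sato becomes $2,797,792.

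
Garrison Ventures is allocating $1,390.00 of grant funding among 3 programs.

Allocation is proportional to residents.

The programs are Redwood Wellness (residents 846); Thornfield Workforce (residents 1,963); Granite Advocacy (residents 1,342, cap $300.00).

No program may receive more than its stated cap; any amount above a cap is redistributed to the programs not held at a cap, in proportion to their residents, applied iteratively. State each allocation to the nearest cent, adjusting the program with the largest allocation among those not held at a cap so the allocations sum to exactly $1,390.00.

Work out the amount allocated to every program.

Residents total: 4,151.
Proportional shares (ignoring caps): Redwood Wellness 283.2908; Thornfield Workforce 657.3284; Granite Advocacy 449.3809.
Held at cap: Granite Advocacy ($300.00); residual $1,090.00 reallocated over remaining residents 2,809.
Shares after redistribution: Redwood Wellness 328.2805 → $328.28; Thornfield Workforce 761.7195 → $761.72.

Redwood Wellness: $328.28 | Thornfield Workforce: $761.72 | Granite Advocacy: $300.00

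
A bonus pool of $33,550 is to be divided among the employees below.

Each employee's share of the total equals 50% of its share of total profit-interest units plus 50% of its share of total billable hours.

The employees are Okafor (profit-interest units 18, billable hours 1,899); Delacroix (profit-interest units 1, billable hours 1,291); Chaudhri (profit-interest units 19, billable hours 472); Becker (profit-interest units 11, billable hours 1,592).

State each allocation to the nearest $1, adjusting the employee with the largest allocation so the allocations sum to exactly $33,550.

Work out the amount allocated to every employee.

Okafor: $12,225 · Delacroix: $4,464 · Chaudhri: $8,012 · Becker: $8,849

Profit-interest units total 49; billable hours total 5,254.
Composite weights (50% profit-interest units + 50% billable hours): Okafor 0.3644; Delacroix 0.1331; Chaudhri 0.2388; Becker 0.2637.
Unrounded shares: Okafor 12,225.38; Delacroix 4,464.26; Chaudhri 8,011.60; Becker 8,848.76.
Rounded to nearest $1: Okafor $12,225; Delacroix $4,464; Chaudhri $8,012; Becker $8,849. Sum = $33,550.
Rounded total matches; no reconciliation needed.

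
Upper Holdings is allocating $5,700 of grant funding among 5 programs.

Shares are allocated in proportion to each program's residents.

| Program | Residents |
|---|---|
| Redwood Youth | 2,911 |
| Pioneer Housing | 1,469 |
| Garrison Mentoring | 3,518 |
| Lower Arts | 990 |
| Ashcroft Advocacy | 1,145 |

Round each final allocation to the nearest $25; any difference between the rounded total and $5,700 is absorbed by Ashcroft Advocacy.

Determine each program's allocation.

Residents total: 10,033.
Proportional shares: Redwood Youth 2,911/10,033 × $5,700 = 1,653.81; Pioneer Housing 1,469/10,033 × $5,700 = 834.58; Garrison Mentoring 3,518/10,033 × $5,700 = 1,998.66; Lower Arts 990/10,033 × $5,700 = 562.44; Ashcroft Advocacy 1,145/10,033 × $5,700 = 650.50.
At nearest $25: Redwood Youth $1,650; Pioneer Housing $825; Garrison Mentoring $2,000; Lower Arts $550; Ashcroft Advocacy $650. Sum = $5,675.
Difference $5,700 − $5,675 = +$25 applied to Ashcroft Advocacy: Ashcroft Advocacy becomes $675.

Redwood Youth: $1,650 | Pioneer Housing: $825 | Garrison Mentoring: $2,000 | Lower Arts: $550 | Ashcroft Advocacy: $675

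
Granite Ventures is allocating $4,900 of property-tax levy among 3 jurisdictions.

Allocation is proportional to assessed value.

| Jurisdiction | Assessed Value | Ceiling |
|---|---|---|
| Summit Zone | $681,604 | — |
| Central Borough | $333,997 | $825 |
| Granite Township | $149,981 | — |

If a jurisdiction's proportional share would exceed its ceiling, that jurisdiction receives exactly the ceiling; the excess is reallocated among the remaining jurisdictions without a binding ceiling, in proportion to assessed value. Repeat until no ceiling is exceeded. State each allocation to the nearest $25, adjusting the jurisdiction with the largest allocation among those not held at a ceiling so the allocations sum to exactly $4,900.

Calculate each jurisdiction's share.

Summit Zone: $3,350 · Central Borough: $825 · Granite Township: $725

Total assessed value = 1,165,582.
Proportional shares (ignoring caps): Summit Zone 2,865.40; Central Borough 1,404.09; Granite Township 630.51.
Held at cap: Central Borough ($825); residual $4,075 reallocated over remaining assessed value 831,585.
Remaining shares: Summit Zone 3,340.05 → $3,350; Granite Township 734.95 → $725.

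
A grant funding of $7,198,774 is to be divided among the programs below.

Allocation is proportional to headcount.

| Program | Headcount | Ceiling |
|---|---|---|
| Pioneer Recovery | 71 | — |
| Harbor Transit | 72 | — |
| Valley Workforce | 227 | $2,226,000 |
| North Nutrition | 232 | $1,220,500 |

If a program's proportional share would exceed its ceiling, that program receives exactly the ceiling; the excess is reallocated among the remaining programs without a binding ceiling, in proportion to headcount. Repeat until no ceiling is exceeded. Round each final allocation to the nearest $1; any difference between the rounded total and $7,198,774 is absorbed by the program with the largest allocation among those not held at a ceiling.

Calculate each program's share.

Combined headcount = 602.
Unconstrained shares: Pioneer Recovery 849,024.84; Harbor Transit 860,982.94; Valley Workforce 2,714,487.87; North Nutrition 2,774,278.35.
Cap binds for Valley Workforce ($2,226,000), North Nutrition ($1,220,500); balance $3,752,274 reallocated over remaining headcount 143.
Redistributed shares: Pioneer Recovery 1,863,017.16 → $1,863,017; Harbor Transit 1,889,256.84 → $1,889,257.

Pioneer Recovery: $1,863,017 | Harbor Transit: $1,889,257 | Valley Workforce: $2,226,000 | North Nutrition: $1,220,500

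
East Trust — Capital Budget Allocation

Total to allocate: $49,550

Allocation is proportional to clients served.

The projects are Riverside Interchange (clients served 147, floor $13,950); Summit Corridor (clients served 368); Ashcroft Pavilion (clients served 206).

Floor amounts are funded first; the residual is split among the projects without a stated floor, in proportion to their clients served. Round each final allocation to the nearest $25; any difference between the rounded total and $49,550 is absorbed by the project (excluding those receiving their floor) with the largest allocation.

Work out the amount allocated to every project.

Fund the minimums — Riverside Interchange $13,950. Balance $35,600.
Balance split over remaining clients served 574: Summit Corridor 22,823.69 → $22,825; Ashcroft Pavilion 12,776.31 → $12,775.

Riverside Interchange: $13,950 | Summit Corridor: $22,825 | Ashcroft Pavilion: $12,775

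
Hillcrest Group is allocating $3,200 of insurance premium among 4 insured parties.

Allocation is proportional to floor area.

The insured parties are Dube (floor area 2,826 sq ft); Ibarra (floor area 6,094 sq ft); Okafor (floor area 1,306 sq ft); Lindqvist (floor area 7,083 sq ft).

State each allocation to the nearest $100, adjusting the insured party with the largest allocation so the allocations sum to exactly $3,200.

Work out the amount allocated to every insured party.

Dube: $500 · Ibarra: $1,100 · Okafor: $200 · Lindqvist: $1,400

Floor area total: 17,309.
Proportional shares: Dube 2,826/17,309 × $3,200 = 522.46; Ibarra 6,094/17,309 × $3,200 = 1,126.63; Okafor 1,306/17,309 × $3,200 = 241.45; Lindqvist 7,083/17,309 × $3,200 = 1,309.47.
At nearest $100: Dube $500; Ibarra $1,100; Okafor $200; Lindqvist $1,300. Sum = $3,100.
Difference $3,200 − $3,100 = +$100 applied to largest allocation (Lindqvist): Lindqvist becomes $1,400.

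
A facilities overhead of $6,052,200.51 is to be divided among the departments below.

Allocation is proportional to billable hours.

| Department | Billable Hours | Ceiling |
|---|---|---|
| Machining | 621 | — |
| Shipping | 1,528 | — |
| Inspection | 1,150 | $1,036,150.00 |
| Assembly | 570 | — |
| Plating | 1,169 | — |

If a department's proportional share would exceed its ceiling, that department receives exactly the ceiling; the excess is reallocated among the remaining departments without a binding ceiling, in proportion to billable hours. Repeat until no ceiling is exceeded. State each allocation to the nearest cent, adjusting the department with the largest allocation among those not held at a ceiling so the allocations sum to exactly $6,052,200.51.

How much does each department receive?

Machining: $801,174.73 · Shipping: $1,971,328.49 · Inspection: $1,036,150.00 · Assembly: $735,377.78 · Plating: $1,508,169.51

Sum of billable hours: 5,038.
Proportional shares (ignoring caps): Machining 746,013.6000; Shipping 1,835,601.9014; Inspection 1,381,506.6666; Assembly 684,746.7826; Plating 1,404,331.5594.
Held at cap: Inspection ($1,036,150.00); balance $5,016,050.51 reallocated over remaining billable hours 3,888.
Shares after redistribution: Machining 801,174.7342 → $801,174.73; Shipping 1,971,328.4926 → $1,971,328.49; Assembly 735,377.7754 → $735,377.78; Plating 1,508,169.5078 → $1,508,169.51.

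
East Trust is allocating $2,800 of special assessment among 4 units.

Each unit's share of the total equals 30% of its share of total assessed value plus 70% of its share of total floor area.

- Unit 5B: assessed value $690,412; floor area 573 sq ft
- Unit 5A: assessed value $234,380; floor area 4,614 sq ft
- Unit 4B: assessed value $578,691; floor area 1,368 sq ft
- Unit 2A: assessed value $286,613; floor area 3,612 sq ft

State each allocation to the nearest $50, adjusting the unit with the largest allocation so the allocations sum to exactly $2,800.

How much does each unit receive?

Unit 5B: $450 | Unit 5A: $950 | Unit 4B: $550 | Unit 2A: $850

Totals — assessed value 1,790,096, floor area 10,167.
Blended shares (30% assessed value + 70% floor area): Unit 5B 0.1552; Unit 5A 0.3570; Unit 4B 0.1912; Unit 2A 0.2967.
Raw shares: Unit 5B 434.44; Unit 5A 999.47; Unit 4B 535.27; Unit 2A 830.82.
After rounding ($50): Unit 5B $450; Unit 5A $1,000; Unit 4B $550; Unit 2A $850. Sum = $2,850.
Difference $2,800 − $2,850 = −$50 applied to largest allocation (Unit 5A): Unit 5A becomes $950.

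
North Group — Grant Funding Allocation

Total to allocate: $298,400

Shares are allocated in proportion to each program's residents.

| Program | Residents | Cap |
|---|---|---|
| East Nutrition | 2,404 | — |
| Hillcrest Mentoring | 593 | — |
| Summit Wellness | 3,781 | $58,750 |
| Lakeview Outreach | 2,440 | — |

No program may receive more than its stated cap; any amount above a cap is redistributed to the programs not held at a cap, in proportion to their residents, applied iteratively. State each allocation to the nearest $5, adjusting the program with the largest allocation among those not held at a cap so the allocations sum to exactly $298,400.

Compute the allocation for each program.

East Nutrition: $105,965 · Hillcrest Mentoring: $26,140 · Summit Wellness: $58,750 · Lakeview Outreach: $107,545

Sum of residents: 9,218.
Unconstrained shares: East Nutrition 77,820.96; Hillcrest Mentoring 19,196.27; Summit Wellness 122,396.44; Lakeview Outreach 78,986.33.
Cap binds for Summit Wellness ($58,750); residual $239,650 reallocated over remaining residents 5,437.
Redistributed shares: East Nutrition 105,962.59 → $105,965; Hillcrest Mentoring 26,138.03 → $26,140; Lakeview Outreach 107,549.38 → $107,550.
Rounding difference −$5 applied to Lakeview Outreach → $107,545.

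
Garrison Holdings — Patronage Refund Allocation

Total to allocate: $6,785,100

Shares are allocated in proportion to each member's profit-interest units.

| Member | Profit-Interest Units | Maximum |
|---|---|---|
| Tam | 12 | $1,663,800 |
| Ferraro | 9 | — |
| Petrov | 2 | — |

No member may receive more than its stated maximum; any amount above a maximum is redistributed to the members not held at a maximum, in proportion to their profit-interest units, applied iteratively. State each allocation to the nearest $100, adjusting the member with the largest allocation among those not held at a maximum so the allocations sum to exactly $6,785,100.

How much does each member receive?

Tam: $1,663,800; Ferraro: $4,190,200; Petrov: $931,100

Sum of profit-interest units: 23.
Proportional shares (ignoring caps): Tam 3,540,052.17; Ferraro 2,655,039.13; Petrov 590,008.70.
Held at cap: Tam ($1,663,800); remaining pool $5,121,300 reallocated over remaining profit-interest units 11.
Remaining shares: Ferraro 4,190,154.55 → $4,190,200; Petrov 931,145.45 → $931,100.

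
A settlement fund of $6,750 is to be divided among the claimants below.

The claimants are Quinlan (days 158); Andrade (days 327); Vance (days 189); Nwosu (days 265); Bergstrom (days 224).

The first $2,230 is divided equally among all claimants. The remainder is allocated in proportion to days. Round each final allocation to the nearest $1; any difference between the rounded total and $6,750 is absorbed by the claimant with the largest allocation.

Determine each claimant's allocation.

Quinlan: $1,060 · Andrade: $1,716 · Vance: $1,181 · Nwosu: $1,476 · Bergstrom: $1,317

$2,230 shared equally gives $446 per claimant.
Remainder $4,520 by days (total 1,163): Quinlan 614.07 → $614; Andrade 1,270.89 → $1,271; Vance 734.55 → $735; Nwosu 1,029.92 → $1,030; Bergstrom 870.58 → $871.
Rounding difference −$1 on remainder applied to Andrade.
Totals: Quinlan $446 + $614 = $1,060; Andrade $446 + $1,270 = $1,716; Vance $446 + $735 = $1,181; Nwosu $446 + $1,030 = $1,476; Bergstrom $446 + $871 = $1,317.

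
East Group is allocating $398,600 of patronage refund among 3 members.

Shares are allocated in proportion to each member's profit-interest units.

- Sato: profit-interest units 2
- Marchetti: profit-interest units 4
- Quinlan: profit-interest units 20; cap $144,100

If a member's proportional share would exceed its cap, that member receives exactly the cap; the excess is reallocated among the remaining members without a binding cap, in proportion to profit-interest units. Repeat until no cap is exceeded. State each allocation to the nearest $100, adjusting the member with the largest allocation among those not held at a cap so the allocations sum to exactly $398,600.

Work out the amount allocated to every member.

Profit-interest units total: 26.
Unconstrained shares: Sato 30,661.54; Marchetti 61,323.08; Quinlan 306,615.38.
Capped: Quinlan ($144,100); remaining pool $254,500 reallocated over remaining profit-interest units 6.
Shares after redistribution: Sato 84,833.33 → $84,800; Marchetti 169,666.67 → $169,700.

Sato: $84,800; Marchetti: $169,700; Quinlan: $144,100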